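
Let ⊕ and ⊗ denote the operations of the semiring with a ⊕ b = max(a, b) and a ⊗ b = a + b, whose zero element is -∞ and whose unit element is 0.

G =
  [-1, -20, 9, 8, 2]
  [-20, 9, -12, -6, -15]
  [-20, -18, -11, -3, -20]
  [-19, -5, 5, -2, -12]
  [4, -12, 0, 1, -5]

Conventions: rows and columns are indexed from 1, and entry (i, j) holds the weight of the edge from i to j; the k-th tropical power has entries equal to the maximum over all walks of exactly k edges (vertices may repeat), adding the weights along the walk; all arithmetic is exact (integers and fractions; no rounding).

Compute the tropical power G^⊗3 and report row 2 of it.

G^⊗2:
  [6, 3, 13, 7, 1]
  [-11, 18, -1, 3, -6]
  [-16, -8, 2, -5, -15]
  [-8, 4, 3, 2, -14]
  [3, -3, 13, 12, 6]
G^⊗3:
  [5, 12, 15, 14, 8]
  [-2, 27, 8, 12, 3]
  [-11, 1, 0, -1, -14]
  [-9, 13, 7, 0, -6]
  [10, 7, 17, 11, 5]
Answer: row 2 of G^⊗3 = [-2, 27, 8, 12, 3]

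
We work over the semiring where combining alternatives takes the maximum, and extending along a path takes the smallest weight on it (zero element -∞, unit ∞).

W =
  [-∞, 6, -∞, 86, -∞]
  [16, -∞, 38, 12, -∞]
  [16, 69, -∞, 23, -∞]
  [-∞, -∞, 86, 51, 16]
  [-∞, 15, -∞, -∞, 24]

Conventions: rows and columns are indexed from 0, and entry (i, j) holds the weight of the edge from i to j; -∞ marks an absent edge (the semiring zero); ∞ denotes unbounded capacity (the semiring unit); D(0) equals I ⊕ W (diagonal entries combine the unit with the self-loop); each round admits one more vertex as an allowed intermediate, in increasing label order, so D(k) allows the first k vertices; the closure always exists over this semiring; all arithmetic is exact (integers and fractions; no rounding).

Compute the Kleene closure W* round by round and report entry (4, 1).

D(0):
  [∞, 6, -∞, 86, -∞]
  [16, ∞, 38, 12, -∞]
  [16, 69, ∞, 23, -∞]
  [-∞, -∞, 86, ∞, 16]
  [-∞, 15, -∞, -∞, ∞]
D(1):
  [∞, 6, -∞, 86, -∞]
  [16, ∞, 38, 16, -∞]
  [16, 69, ∞, 23, -∞]
  [-∞, -∞, 86, ∞, 16]
  [-∞, 15, -∞, -∞, ∞]
D(2):
  [∞, 6, 6, 86, -∞]
  [16, ∞, 38, 16, -∞]
  [16, 69, ∞, 23, -∞]
  [-∞, -∞, 86, ∞, 16]
  [15, 15, 15, 15, ∞]
D(3):
  [∞, 6, 6, 86, -∞]
  [16, ∞, 38, 23, -∞]
  [16, 69, ∞, 23, -∞]
  [16, 69, 86, ∞, 16]
  [15, 15, 15, 15, ∞]
D(4):
  [∞, 69, 86, 86, 16]
  [16, ∞, 38, 23, 16]
  [16, 69, ∞, 23, 16]
  [16, 69, 86, ∞, 16]
  [15, 15, 15, 15, ∞]
D(5):
  [∞, 69, 86, 86, 16]
  [16, ∞, 38, 23, 16]
  [16, 69, ∞, 23, 16]
  [16, 69, 86, ∞, 16]
  [15, 15, 15, 15, ∞]
Answer: W*[4][1] = 15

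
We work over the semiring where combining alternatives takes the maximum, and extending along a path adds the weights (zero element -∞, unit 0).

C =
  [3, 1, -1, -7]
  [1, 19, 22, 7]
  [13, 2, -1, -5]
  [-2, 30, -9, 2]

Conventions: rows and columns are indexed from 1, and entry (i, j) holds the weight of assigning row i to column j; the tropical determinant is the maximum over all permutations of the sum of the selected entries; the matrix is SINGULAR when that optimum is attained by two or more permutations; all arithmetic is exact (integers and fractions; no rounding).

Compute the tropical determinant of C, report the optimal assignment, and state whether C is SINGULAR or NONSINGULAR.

σ = (1, 2, 3, 4): 3 + 19 + (-1) + 2 = 23
σ = (1, 2, 4, 3): 3 + 19 + (-5) + (-9) = 8
σ = (1, 3, 2, 4): 3 + 22 + 2 + 2 = 29
σ = (1, 3, 4, 2): 3 + 22 + (-5) + 30 = 50
σ = (1, 4, 2, 3): 3 + 7 + 2 + (-9) = 3
σ = (1, 4, 3, 2): 3 + 7 + (-1) + 30 = 39
σ = (2, 1, 3, 4): 1 + 1 + (-1) + 2 = 3
σ = (2, 1, 4, 3): 1 + 1 + (-5) + (-9) = -12
σ = (2, 3, 1, 4): 1 + 22 + 13 + 2 = 38
σ = (2, 3, 4, 1): 1 + 22 + (-5) + (-2) = 16
σ = (2, 4, 1, 3): 1 + 7 + 13 + (-9) = 12
σ = (2, 4, 3, 1): 1 + 7 + (-1) + (-2) = 5
σ = (3, 1, 2, 4): (-1) + 1 + 2 + 2 = 4
σ = (3, 1, 4, 2): (-1) + 1 + (-5) + 30 = 25
σ = (3, 2, 1, 4): (-1) + 19 + 13 + 2 = 33
σ = (3, 2, 4, 1): (-1) + 19 + (-5) + (-2) = 11
σ = (3, 4, 1, 2): (-1) + 7 + 13 + 30 = 49
σ = (3, 4, 2, 1): (-1) + 7 + 2 + (-2) = 6
σ = (4, 1, 2, 3): (-7) + 1 + 2 + (-9) = -13
σ = (4, 1, 3, 2): (-7) + 1 + (-1) + 30 = 23
σ = (4, 2, 1, 3): (-7) + 19 + 13 + (-9) = 16
σ = (4, 2, 3, 1): (-7) + 19 + (-1) + (-2) = 9
σ = (4, 3, 1, 2): (-7) + 22 + 13 + 30 = 58
σ = (4, 3, 2, 1): (-7) + 22 + 2 + (-2) = 15
Optimal value attained by: σ = (4, 3, 1, 2).
Answer: det⊕(C) = 58; verdict: NONSINGULAR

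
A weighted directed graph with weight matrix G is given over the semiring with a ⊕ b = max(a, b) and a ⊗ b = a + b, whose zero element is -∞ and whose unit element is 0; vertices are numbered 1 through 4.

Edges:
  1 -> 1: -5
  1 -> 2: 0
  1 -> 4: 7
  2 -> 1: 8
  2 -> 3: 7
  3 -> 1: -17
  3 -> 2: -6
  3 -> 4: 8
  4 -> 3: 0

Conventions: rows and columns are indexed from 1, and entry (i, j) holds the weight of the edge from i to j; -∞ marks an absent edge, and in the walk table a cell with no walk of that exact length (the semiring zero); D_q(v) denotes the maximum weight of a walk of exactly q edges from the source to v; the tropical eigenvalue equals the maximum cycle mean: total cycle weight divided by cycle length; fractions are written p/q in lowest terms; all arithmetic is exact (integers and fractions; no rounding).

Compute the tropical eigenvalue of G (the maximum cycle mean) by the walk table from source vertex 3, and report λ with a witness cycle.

q=0: [-∞, -∞, 0, -∞]
q=1: [-17, -6, -∞, 8]
q=2: [2, -17, 8, -10]
q=3: [-3, 2, -10, 16]
q=4: [10, -3, 16, 4]
Optimal cycle mean attained by: cycle 1->2->1, total 0 + 8, length 2.
Answer: λ = 4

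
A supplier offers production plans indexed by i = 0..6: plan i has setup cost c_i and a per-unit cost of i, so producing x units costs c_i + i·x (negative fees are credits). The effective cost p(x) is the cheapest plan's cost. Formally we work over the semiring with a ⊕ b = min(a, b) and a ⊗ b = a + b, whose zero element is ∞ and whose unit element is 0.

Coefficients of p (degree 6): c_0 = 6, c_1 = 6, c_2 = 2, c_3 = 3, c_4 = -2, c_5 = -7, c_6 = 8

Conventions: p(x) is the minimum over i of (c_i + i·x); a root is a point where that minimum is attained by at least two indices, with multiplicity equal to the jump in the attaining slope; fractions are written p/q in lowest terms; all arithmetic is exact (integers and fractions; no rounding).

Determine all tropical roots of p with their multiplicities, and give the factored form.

hull edge (i=0, c=6) to (i=5, c=-7): slope -13/5, span 5
hull edge (i=5, c=-7) to (i=6, c=8): slope 15, span 1
Factored form: p(x) = 8 ⊗ (x ⊕ (-15)) ⊗ (x ⊕ 13/5) ⊗ (x ⊕ 13/5) ⊗ (x ⊕ 13/5) ⊗ (x ⊕ 13/5) ⊗ (x ⊕ 13/5)
Answer: roots = -15 (mult 1), 13/5 (mult 5)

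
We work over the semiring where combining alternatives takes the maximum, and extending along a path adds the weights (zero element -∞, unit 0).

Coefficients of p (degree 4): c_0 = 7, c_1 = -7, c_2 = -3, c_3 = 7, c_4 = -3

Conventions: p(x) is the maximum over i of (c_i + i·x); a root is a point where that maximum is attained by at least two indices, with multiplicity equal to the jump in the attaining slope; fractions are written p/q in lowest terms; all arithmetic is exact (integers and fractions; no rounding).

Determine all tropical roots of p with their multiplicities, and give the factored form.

hull edge (i=0, c=7) to (i=3, c=7): slope 0, span 3
hull edge (i=3, c=7) to (i=4, c=-3): slope -10, span 1
Factored form: p(x) = -3 ⊗ (x ⊕ 0) ⊗ (x ⊕ 0) ⊗ (x ⊕ 0) ⊗ (x ⊕ 10)
Answer: roots = 0 (mult 3), 10 (mult 1)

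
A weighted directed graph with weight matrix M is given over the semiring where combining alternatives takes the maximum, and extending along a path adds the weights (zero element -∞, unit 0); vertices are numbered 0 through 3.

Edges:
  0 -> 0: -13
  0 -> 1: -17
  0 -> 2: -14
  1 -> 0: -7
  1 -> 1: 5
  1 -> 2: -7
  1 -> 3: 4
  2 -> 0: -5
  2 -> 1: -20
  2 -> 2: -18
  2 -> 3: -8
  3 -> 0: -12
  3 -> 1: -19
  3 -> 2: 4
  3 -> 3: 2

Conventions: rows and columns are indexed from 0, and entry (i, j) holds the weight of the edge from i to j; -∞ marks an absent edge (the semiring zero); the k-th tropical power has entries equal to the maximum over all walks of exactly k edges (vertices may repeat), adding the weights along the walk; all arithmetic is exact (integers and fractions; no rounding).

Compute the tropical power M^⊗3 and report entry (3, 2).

M^⊗2:
  [-19, -12, -24, -13]
  [-2, 10, 8, 9]
  [-18, -15, -4, -6]
  [-1, -14, 6, 4]
M^⊗3:
  [-19, -7, -9, -8]
  [3, 15, 13, 14]
  [-9, -10, -2, -4]
  [1, -9, 8, 6]
Key observation: the optimum is the walk 3->3->3->2, with weight 2 + 2 + 4 = 8.
Optimal value attained by: walk 3->3->3->2.
Answer: (M^⊗3)[3][2] = 8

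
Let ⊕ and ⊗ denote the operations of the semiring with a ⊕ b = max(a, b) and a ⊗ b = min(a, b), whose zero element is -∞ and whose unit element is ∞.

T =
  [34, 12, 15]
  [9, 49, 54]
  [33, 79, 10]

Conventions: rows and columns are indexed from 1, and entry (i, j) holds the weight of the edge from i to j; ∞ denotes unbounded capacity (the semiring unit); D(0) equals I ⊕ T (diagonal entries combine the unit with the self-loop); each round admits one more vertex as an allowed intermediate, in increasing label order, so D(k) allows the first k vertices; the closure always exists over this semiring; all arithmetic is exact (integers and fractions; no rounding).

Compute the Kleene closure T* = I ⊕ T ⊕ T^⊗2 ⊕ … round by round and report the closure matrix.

D(0):
  [∞, 12, 15]
  [9, ∞, 54]
  [33, 79, ∞]
D(1):
  [∞, 12, 15]
  [9, ∞, 54]
  [33, 79, ∞]
D(2):
  [∞, 12, 15]
  [9, ∞, 54]
  [33, 79, ∞]
D(3):
  [∞, 15, 15]
  [33, ∞, 54]
  [33, 79, ∞]
Answer: T* = [[∞, 15, 15], [33, ∞, 54], [33, 79, ∞]]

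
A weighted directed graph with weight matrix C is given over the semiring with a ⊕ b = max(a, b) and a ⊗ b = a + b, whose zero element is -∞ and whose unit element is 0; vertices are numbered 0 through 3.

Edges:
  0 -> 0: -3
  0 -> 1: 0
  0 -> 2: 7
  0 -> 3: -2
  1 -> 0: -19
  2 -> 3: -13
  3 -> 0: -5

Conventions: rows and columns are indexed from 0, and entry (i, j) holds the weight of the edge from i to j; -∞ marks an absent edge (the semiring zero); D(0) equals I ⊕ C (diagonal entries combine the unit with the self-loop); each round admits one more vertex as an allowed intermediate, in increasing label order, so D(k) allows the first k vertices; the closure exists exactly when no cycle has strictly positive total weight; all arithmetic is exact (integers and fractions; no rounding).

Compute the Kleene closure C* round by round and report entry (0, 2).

D(0):
  [0, 0, 7, -2]
  [-19, 0, -∞, -∞]
  [-∞, -∞, 0, -13]
  [-5, -∞, -∞, 0]
D(1):
  [0, 0, 7, -2]
  [-19, 0, -12, -21]
  [-∞, -∞, 0, -13]
  [-5, -5, 2, 0]
D(2):
  [0, 0, 7, -2]
  [-19, 0, -12, -21]
  [-∞, -∞, 0, -13]
  [-5, -5, 2, 0]
D(3):
  [0, 0, 7, -2]
  [-19, 0, -12, -21]
  [-∞, -∞, 0, -13]
  [-5, -5, 2, 0]
D(4):
  [0, 0, 7, -2]
  [-19, 0, -12, -21]
  [-18, -18, 0, -13]
  [-5, -5, 2, 0]
Answer: C*[0][2] = 7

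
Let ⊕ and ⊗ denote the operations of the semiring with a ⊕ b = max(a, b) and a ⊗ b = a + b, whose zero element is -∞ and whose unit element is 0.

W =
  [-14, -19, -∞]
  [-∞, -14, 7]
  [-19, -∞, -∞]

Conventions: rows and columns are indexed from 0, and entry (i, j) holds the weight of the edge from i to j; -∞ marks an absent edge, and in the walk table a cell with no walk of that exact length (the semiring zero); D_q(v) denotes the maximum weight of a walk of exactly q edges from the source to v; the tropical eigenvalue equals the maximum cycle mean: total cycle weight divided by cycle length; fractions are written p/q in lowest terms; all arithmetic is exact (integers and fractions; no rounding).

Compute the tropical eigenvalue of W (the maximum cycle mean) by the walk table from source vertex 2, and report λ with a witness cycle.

q=0: [-∞, -∞, 0]
q=1: [-19, -∞, -∞]
q=2: [-33, -38, -∞]
q=3: [-47, -52, -31]
Optimal cycle mean attained by: cycle 0->1->2->0, total (-19) + 7 + (-19), length 3.
Answer: λ = -31/3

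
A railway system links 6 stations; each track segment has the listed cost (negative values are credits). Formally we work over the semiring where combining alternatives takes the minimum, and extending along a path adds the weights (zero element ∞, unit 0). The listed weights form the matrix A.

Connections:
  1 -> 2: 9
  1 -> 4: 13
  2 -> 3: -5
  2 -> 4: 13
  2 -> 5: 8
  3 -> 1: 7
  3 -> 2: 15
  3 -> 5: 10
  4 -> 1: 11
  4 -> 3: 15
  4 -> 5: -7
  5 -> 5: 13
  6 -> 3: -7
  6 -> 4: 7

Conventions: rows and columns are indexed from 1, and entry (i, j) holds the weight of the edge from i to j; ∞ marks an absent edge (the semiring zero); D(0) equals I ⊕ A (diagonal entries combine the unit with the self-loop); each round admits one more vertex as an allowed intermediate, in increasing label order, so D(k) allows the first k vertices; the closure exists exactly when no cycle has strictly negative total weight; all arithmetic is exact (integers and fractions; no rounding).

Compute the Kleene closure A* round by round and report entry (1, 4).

D(0):
  [0, 9, ∞, 13, ∞, ∞]
  [∞, 0, -5, 13, 8, ∞]
  [7, 15, 0, ∞, 10, ∞]
  [11, ∞, 15, 0, -7, ∞]
  [∞, ∞, ∞, ∞, 0, ∞]
  [∞, ∞, -7, 7, ∞, 0]
D(1):
  [0, 9, ∞, 13, ∞, ∞]
  [∞, 0, -5, 13, 8, ∞]
  [7, 15, 0, 20, 10, ∞]
  [11, 20, 15, 0, -7, ∞]
  [∞, ∞, ∞, ∞, 0, ∞]
  [∞, ∞, -7, 7, ∞, 0]
D(2):
  [0, 9, 4, 13, 17, ∞]
  [∞, 0, -5, 13, 8, ∞]
  [7, 15, 0, 20, 10, ∞]
  [11, 20, 15, 0, -7, ∞]
  [∞, ∞, ∞, ∞, 0, ∞]
  [∞, ∞, -7, 7, ∞, 0]
D(3):
  [0, 9, 4, 13, 14, ∞]
  [2, 0, -5, 13, 5, ∞]
  [7, 15, 0, 20, 10, ∞]
  [11, 20, 15, 0, -7, ∞]
  [∞, ∞, ∞, ∞, 0, ∞]
  [0, 8, -7, 7, 3, 0]
D(4):
  [0, 9, 4, 13, 6, ∞]
  [2, 0, -5, 13, 5, ∞]
  [7, 15, 0, 20, 10, ∞]
  [11, 20, 15, 0, -7, ∞]
  [∞, ∞, ∞, ∞, 0, ∞]
  [0, 8, -7, 7, 0, 0]
D(5):
  [0, 9, 4, 13, 6, ∞]
  [2, 0, -5, 13, 5, ∞]
  [7, 15, 0, 20, 10, ∞]
  [11, 20, 15, 0, -7, ∞]
  [∞, ∞, ∞, ∞, 0, ∞]
  [0, 8, -7, 7, 0, 0]
D(6):
  [0, 9, 4, 13, 6, ∞]
  [2, 0, -5, 13, 5, ∞]
  [7, 15, 0, 20, 10, ∞]
  [11, 20, 15, 0, -7, ∞]
  [∞, ∞, ∞, ∞, 0, ∞]
  [0, 8, -7, 7, 0, 0]
Answer: A*[1][4] = 13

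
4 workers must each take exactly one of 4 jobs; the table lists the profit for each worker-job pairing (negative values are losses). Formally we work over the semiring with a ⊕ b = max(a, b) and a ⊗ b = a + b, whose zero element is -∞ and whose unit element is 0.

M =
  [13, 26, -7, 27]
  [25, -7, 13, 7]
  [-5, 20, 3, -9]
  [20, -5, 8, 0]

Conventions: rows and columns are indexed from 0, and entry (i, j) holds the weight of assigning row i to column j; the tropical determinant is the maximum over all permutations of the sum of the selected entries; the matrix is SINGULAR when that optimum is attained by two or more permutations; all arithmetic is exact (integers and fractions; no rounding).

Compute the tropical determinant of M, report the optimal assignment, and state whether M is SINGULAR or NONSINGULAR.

σ = (0, 1, 2, 3): 13 + (-7) + 3 + 0 = 9
σ = (0, 1, 3, 2): 13 + (-7) + (-9) + 8 = 5
σ = (0, 2, 1, 3): 13 + 13 + 20 + 0 = 46
σ = (0, 2, 3, 1): 13 + 13 + (-9) + (-5) = 12
σ = (0, 3, 1, 2): 13 + 7 + 20 + 8 = 48
σ = (0, 3, 2, 1): 13 + 7 + 3 + (-5) = 18
σ = (1, 0, 2, 3): 26 + 25 + 3 + 0 = 54
σ = (1, 0, 3, 2): 26 + 25 + (-9) + 8 = 50
σ = (1, 2, 0, 3): 26 + 13 + (-5) + 0 = 34
σ = (1, 2, 3, 0): 26 + 13 + (-9) + 20 = 50
σ = (1, 3, 0, 2): 26 + 7 + (-5) + 8 = 36
σ = (1, 3, 2, 0): 26 + 7 + 3 + 20 = 56
σ = (2, 0, 1, 3): (-7) + 25 + 20 + 0 = 38
σ = (2, 0, 3, 1): (-7) + 25 + (-9) + (-5) = 4
σ = (2, 1, 0, 3): (-7) + (-7) + (-5) + 0 = -19
σ = (2, 1, 3, 0): (-7) + (-7) + (-9) + 20 = -3
σ = (2, 3, 0, 1): (-7) + 7 + (-5) + (-5) = -10
σ = (2, 3, 1, 0): (-7) + 7 + 20 + 20 = 40
σ = (3, 0, 1, 2): 27 + 25 + 20 + 8 = 80
σ = (3, 0, 2, 1): 27 + 25 + 3 + (-5) = 50
σ = (3, 1, 0, 2): 27 + (-7) + (-5) + 8 = 23
σ = (3, 1, 2, 0): 27 + (-7) + 3 + 20 = 43
σ = (3, 2, 0, 1): 27 + 13 + (-5) + (-5) = 30
σ = (3, 2, 1, 0): 27 + 13 + 20 + 20 = 80
Optimal value attained by: σ = (3, 0, 1, 2).
Answer: det⊕(M) = 80; verdict: SINGULAR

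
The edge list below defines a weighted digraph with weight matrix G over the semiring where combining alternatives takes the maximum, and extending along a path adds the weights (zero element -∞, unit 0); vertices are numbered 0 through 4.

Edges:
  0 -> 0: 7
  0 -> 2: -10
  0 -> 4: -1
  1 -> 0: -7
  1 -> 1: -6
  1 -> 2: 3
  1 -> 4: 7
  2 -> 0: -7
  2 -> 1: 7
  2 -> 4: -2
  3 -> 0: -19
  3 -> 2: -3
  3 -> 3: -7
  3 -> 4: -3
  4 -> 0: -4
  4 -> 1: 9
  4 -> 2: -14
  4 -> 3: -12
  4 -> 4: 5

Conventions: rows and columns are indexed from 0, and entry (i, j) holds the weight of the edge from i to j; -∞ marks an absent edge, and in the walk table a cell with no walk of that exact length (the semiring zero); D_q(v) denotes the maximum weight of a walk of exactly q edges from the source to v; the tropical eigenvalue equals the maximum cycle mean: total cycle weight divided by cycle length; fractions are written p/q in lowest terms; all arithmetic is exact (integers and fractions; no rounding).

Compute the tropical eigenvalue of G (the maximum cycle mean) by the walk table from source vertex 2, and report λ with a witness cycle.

q=0: [-∞, -∞, 0, -∞, -∞]
q=1: [-7, 7, -∞, -∞, -2]
q=2: [0, 7, 10, -14, 14]
q=3: [10, 23, 10, 2, 19]
q=4: [17, 28, 26, 7, 30]
q=5: [26, 39, 31, 18, 35]
Optimal cycle mean attained by: cycle 1->4->1, total 7 + 9, length 2.
Answer: λ = 8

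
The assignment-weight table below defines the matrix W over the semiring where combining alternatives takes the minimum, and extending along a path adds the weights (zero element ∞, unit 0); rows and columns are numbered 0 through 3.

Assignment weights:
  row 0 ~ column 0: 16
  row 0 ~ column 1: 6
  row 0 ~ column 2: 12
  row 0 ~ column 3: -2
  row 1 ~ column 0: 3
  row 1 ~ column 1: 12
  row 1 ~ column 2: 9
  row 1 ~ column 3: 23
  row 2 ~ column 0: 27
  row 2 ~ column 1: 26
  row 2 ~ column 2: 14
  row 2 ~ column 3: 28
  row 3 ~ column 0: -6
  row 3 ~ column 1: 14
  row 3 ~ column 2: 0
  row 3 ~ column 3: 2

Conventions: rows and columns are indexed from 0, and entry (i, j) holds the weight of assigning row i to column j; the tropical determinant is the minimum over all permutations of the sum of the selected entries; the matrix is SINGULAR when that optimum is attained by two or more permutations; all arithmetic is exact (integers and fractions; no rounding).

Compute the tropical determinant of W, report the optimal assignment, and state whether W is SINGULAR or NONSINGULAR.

σ = (0, 1, 2, 3): 16 + 12 + 14 + 2 = 44
σ = (0, 1, 3, 2): 16 + 12 + 28 + 0 = 56
σ = (0, 2, 1, 3): 16 + 9 + 26 + 2 = 53
σ = (0, 2, 3, 1): 16 + 9 + 28 + 14 = 67
σ = (0, 3, 1, 2): 16 + 23 + 26 + 0 = 65
σ = (0, 3, 2, 1): 16 + 23 + 14 + 14 = 67
σ = (1, 0, 2, 3): 6 + 3 + 14 + 2 = 25
σ = (1, 0, 3, 2): 6 + 3 + 28 + 0 = 37
σ = (1, 2, 0, 3): 6 + 9 + 27 + 2 = 44
σ = (1, 2, 3, 0): 6 + 9 + 28 + (-6) = 37
σ = (1, 3, 0, 2): 6 + 23 + 27 + 0 = 56
σ = (1, 3, 2, 0): 6 + 23 + 14 + (-6) = 37
σ = (2, 0, 1, 3): 12 + 3 + 26 + 2 = 43
σ = (2, 0, 3, 1): 12 + 3 + 28 + 14 = 57
σ = (2, 1, 0, 3): 12 + 12 + 27 + 2 = 53
σ = (2, 1, 3, 0): 12 + 12 + 28 + (-6) = 46
σ = (2, 3, 0, 1): 12 + 23 + 27 + 14 = 76
σ = (2, 3, 1, 0): 12 + 23 + 26 + (-6) = 55
σ = (3, 0, 1, 2): (-2) + 3 + 26 + 0 = 27
σ = (3, 0, 2, 1): (-2) + 3 + 14 + 14 = 29
σ = (3, 1, 0, 2): (-2) + 12 + 27 + 0 = 37
σ = (3, 1, 2, 0): (-2) + 12 + 14 + (-6) = 18
σ = (3, 2, 0, 1): (-2) + 9 + 27 + 14 = 48
σ = (3, 2, 1, 0): (-2) + 9 + 26 + (-6) = 27
Optimal value attained by: σ = (3, 1, 2, 0).
Answer: det⊕(W) = 18; verdict: NONSINGULAR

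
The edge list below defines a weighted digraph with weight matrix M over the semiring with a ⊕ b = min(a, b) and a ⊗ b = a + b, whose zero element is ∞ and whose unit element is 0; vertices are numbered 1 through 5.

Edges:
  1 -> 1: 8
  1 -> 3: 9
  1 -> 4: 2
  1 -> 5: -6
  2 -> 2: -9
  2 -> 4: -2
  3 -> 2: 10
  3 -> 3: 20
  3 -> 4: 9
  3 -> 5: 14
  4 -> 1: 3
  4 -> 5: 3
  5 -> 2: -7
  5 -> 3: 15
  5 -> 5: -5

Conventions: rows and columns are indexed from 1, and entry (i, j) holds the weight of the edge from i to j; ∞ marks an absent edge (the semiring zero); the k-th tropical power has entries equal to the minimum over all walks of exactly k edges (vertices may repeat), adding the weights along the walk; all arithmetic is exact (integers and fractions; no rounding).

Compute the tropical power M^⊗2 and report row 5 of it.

M^⊗2:
  [5, -13, 9, 10, -11]
  [1, -18, ∞, -11, 1]
  [12, 1, 29, 8, 9]
  [11, -4, 12, 5, -3]
  [∞, -16, 10, -9, -10]
Answer: row 5 of M^⊗2 = [∞, -16, 10, -9, -10]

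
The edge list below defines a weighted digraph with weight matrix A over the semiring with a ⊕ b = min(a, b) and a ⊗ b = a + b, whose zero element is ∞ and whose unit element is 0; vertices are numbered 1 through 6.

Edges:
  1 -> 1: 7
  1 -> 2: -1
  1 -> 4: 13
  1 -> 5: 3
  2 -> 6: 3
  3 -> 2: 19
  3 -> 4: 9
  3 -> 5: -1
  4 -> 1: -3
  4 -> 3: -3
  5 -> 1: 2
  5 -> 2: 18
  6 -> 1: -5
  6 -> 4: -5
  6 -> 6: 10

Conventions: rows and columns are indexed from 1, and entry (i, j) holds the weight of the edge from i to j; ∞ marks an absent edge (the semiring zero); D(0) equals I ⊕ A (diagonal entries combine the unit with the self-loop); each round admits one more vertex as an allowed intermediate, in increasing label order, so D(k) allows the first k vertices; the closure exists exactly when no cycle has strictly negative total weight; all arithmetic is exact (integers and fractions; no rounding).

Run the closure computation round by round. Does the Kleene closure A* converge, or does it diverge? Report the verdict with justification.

D(0):
  [0, -1, ∞, 13, 3, ∞]
  [∞, 0, ∞, ∞, ∞, 3]
  [∞, 19, 0, 9, -1, ∞]
  [-3, ∞, -3, 0, ∞, ∞]
  [2, 18, ∞, ∞, 0, ∞]
  [-5, ∞, ∞, -5, ∞, 0]
D(1):
  [0, -1, ∞, 13, 3, ∞]
  [∞, 0, ∞, ∞, ∞, 3]
  [∞, 19, 0, 9, -1, ∞]
  [-3, -4, -3, 0, 0, ∞]
  [2, 1, ∞, 15, 0, ∞]
  [-5, -6, ∞, -5, -2, 0]
Detection: at round 2, diagonal entry (6, 6) turns strictly negative.
Key observation: the cycle 6->1->2->6 has total weight (-5) + (-1) + 3, which is strictly negative.
Answer: DIVERGES — negative cycle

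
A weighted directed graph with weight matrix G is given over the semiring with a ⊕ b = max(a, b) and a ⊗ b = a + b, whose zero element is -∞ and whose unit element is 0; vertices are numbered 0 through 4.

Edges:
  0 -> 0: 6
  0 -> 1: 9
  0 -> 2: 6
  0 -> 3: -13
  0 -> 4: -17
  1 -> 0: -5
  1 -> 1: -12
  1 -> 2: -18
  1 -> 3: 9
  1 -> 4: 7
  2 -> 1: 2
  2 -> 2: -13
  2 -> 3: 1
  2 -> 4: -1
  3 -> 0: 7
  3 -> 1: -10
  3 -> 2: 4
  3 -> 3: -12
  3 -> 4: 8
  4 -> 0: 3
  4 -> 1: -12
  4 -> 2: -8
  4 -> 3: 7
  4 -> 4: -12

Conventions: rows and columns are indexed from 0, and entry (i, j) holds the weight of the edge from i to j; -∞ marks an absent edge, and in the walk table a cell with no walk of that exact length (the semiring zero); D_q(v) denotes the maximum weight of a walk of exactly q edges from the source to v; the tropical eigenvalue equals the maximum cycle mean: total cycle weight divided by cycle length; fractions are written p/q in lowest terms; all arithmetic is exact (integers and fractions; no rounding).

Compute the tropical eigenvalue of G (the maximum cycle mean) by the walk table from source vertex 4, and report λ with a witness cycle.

q=0: [-∞, -∞, -∞, -∞, 0]
q=1: [3, -12, -8, 7, -12]
q=2: [14, 12, 11, -3, 15]
q=3: [20, 23, 20, 22, 19]
q=4: [29, 29, 26, 32, 30]
q=5: [39, 38, 36, 38, 40]
Optimal cycle mean attained by: cycle 0->1->3->0, total 9 + 9 + 7, length 3.
Answer: λ = 25/3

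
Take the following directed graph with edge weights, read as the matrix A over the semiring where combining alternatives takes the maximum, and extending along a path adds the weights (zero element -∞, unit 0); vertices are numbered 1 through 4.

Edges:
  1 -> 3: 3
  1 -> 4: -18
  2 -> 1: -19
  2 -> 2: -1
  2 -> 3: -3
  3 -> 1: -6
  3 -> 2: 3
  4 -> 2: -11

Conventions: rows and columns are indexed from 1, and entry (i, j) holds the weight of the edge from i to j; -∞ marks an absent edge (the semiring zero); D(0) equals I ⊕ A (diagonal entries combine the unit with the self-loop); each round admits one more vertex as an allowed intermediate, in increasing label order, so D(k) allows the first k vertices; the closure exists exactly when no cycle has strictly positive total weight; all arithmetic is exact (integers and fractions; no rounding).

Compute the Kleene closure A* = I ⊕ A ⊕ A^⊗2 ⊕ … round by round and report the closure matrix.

D(0):
  [0, -∞, 3, -18]
  [-19, 0, -3, -∞]
  [-6, 3, 0, -∞]
  [-∞, -11, -∞, 0]
D(1):
  [0, -∞, 3, -18]
  [-19, 0, -3, -37]
  [-6, 3, 0, -24]
  [-∞, -11, -∞, 0]
D(2):
  [0, -∞, 3, -18]
  [-19, 0, -3, -37]
  [-6, 3, 0, -24]
  [-30, -11, -14, 0]
D(3):
  [0, 6, 3, -18]
  [-9, 0, -3, -27]
  [-6, 3, 0, -24]
  [-20, -11, -14, 0]
D(4):
  [0, 6, 3, -18]
  [-9, 0, -3, -27]
  [-6, 3, 0, -24]
  [-20, -11, -14, 0]
Answer: A* = [[0, 6, 3, -18], [-9, 0, -3, -27], [-6, 3, 0, -24], [-20, -11, -14, 0]]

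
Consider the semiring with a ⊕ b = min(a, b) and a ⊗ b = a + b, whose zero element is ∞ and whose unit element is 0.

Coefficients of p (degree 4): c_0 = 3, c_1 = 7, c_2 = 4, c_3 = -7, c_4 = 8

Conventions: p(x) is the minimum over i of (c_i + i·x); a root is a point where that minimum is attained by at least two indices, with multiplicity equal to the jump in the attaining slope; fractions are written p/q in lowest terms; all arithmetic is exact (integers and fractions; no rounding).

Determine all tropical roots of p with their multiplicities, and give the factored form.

hull edge (i=0, c=3) to (i=3, c=-7): slope -10/3, span 3
hull edge (i=3, c=-7) to (i=4, c=8): slope 15, span 1
Factored form: p(x) = 8 ⊗ (x ⊕ (-15)) ⊗ (x ⊕ 10/3) ⊗ (x ⊕ 10/3) ⊗ (x ⊕ 10/3)
Answer: roots = -15 (mult 1), 10/3 (mult 3)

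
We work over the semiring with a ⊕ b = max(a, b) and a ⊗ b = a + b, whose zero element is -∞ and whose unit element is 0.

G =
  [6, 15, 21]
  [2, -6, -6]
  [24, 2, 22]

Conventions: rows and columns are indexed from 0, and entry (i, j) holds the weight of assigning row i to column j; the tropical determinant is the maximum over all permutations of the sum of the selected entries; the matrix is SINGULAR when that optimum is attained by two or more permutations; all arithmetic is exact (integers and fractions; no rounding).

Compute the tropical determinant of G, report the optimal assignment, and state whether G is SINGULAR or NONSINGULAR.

σ = (0, 1, 2): 6 + (-6) + 22 = 22
σ = (0, 2, 1): 6 + (-6) + 2 = 2
σ = (1, 0, 2): 15 + 2 + 22 = 39
σ = (1, 2, 0): 15 + (-6) + 24 = 33
σ = (2, 0, 1): 21 + 2 + 2 = 25
σ = (2, 1, 0): 21 + (-6) + 24 = 39
Optimal value attained by: σ = (1, 0, 2).
Answer: det⊕(G) = 39; verdict: SINGULAR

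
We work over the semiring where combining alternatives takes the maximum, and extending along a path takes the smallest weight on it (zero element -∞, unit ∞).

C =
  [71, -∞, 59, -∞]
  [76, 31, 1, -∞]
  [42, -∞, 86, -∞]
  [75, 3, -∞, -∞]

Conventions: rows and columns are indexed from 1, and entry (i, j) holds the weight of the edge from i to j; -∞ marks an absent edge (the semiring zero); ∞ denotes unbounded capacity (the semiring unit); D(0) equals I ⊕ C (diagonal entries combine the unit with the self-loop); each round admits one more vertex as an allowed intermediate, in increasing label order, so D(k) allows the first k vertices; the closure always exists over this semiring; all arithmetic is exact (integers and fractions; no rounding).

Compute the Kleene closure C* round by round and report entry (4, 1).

D(0):
  [∞, -∞, 59, -∞]
  [76, ∞, 1, -∞]
  [42, -∞, ∞, -∞]
  [75, 3, -∞, ∞]
D(1):
  [∞, -∞, 59, -∞]
  [76, ∞, 59, -∞]
  [42, -∞, ∞, -∞]
  [75, 3, 59, ∞]
D(2):
  [∞, -∞, 59, -∞]
  [76, ∞, 59, -∞]
  [42, -∞, ∞, -∞]
  [75, 3, 59, ∞]
D(3):
  [∞, -∞, 59, -∞]
  [76, ∞, 59, -∞]
  [42, -∞, ∞, -∞]
  [75, 3, 59, ∞]
D(4):
  [∞, -∞, 59, -∞]
  [76, ∞, 59, -∞]
  [42, -∞, ∞, -∞]
  [75, 3, 59, ∞]
Answer: C*[4][1] = 75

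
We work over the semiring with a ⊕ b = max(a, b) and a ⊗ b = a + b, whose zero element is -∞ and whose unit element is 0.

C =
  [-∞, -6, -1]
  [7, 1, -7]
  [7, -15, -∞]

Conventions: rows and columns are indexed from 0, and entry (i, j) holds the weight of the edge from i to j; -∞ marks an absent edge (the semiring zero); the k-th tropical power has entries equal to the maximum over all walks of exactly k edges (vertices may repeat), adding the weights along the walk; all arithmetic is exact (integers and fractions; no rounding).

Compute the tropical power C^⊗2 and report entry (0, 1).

C^⊗2:
  [6, -5, -13]
  [8, 2, 6]
  [-8, 1, 6]
Key observation: the optimum is the walk 0->1->1, with weight (-6) + 1 = -5.
Optimal value attained by: walk 0->1->1.
Answer: (C^⊗2)[0][1] = -5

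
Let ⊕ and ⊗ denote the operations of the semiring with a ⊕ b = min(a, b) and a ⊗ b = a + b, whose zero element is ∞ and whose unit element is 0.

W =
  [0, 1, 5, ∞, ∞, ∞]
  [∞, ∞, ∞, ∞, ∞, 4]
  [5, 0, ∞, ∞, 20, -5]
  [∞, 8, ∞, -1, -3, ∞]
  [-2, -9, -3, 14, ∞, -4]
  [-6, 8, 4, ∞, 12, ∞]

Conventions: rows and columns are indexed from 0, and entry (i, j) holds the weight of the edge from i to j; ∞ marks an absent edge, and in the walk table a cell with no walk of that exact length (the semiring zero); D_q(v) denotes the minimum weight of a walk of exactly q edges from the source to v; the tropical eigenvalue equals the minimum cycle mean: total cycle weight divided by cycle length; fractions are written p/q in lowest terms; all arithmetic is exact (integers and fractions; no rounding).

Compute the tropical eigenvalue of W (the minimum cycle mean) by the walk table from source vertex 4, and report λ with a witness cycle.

q=0: [∞, ∞, ∞, ∞, 0, ∞]
q=1: [-2, -9, -3, 14, ∞, -4]
q=2: [-10, -3, 0, 13, 8, -8]
q=3: [-14, -9, -5, 12, 4, -5]
q=4: [-14, -13, -9, 11, 7, -10]
q=5: [-16, -13, -9, 10, 2, -14]
q=6: [-20, -15, -11, 9, -2, -14]
Optimal cycle mean attained by: cycle 0->2->5->0, total 5 + (-5) + (-6), length 3.
Answer: λ = -2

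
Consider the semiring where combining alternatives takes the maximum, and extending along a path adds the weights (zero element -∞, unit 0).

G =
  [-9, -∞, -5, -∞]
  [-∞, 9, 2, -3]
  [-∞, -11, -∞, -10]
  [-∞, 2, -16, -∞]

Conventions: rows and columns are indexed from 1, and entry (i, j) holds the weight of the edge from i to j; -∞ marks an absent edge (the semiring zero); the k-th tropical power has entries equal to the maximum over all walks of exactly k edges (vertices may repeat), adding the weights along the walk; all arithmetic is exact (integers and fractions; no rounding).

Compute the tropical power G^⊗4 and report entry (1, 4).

G^⊗2:
  [-18, -16, -14, -15]
  [-∞, 18, 11, 6]
  [-∞, -2, -9, -14]
  [-∞, 11, 4, -1]
G^⊗3:
  [-27, -7, -14, -19]
  [-∞, 27, 20, 15]
  [-∞, 7, 0, -5]
  [-∞, 20, 13, 8]
G^⊗4:
  [-36, 2, -5, -10]
  [-∞, 36, 29, 24]
  [-∞, 16, 9, 4]
  [-∞, 29, 22, 17]
Key observation: the optimum is the walk 1->3->2->2->4, with weight (-5) + (-11) + 9 + (-3) = -10.
Optimal value attained by: walk 1->3->2->2->4.
Answer: (G^⊗4)[1][4] = -10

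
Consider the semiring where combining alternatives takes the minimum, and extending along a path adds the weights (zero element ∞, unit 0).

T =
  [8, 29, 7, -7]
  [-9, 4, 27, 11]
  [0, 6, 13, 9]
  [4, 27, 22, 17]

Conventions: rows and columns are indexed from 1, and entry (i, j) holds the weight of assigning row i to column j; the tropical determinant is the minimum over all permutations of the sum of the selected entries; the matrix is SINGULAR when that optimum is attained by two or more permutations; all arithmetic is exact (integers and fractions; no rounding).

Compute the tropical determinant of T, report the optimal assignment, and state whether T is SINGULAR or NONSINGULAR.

σ = (1, 2, 3, 4): 8 + 4 + 13 + 17 = 42
σ = (1, 2, 4, 3): 8 + 4 + 9 + 22 = 43
σ = (1, 3, 2, 4): 8 + 27 + 6 + 17 = 58
σ = (1, 3, 4, 2): 8 + 27 + 9 + 27 = 71
σ = (1, 4, 2, 3): 8 + 11 + 6 + 22 = 47
σ = (1, 4, 3, 2): 8 + 11 + 13 + 27 = 59
σ = (2, 1, 3, 4): 29 + (-9) + 13 + 17 = 50
σ = (2, 1, 4, 3): 29 + (-9) + 9 + 22 = 51
σ = (2, 3, 1, 4): 29 + 27 + 0 + 17 = 73
σ = (2, 3, 4, 1): 29 + 27 + 9 + 4 = 69
σ = (2, 4, 1, 3): 29 + 11 + 0 + 22 = 62
σ = (2, 4, 3, 1): 29 + 11 + 13 + 4 = 57
σ = (3, 1, 2, 4): 7 + (-9) + 6 + 17 = 21
σ = (3, 1, 4, 2): 7 + (-9) + 9 + 27 = 34
σ = (3, 2, 1, 4): 7 + 4 + 0 + 17 = 28
σ = (3, 2, 4, 1): 7 + 4 + 9 + 4 = 24
σ = (3, 4, 1, 2): 7 + 11 + 0 + 27 = 45
σ = (3, 4, 2, 1): 7 + 11 + 6 + 4 = 28
σ = (4, 1, 2, 3): (-7) + (-9) + 6 + 22 = 12
σ = (4, 1, 3, 2): (-7) + (-9) + 13 + 27 = 24
σ = (4, 2, 1, 3): (-7) + 4 + 0 + 22 = 19
σ = (4, 2, 3, 1): (-7) + 4 + 13 + 4 = 14
σ = (4, 3, 1, 2): (-7) + 27 + 0 + 27 = 47
σ = (4, 3, 2, 1): (-7) + 27 + 6 + 4 = 30
Optimal value attained by: σ = (4, 1, 2, 3).
Answer: det⊕(T) = 12; verdict: NONSINGULAR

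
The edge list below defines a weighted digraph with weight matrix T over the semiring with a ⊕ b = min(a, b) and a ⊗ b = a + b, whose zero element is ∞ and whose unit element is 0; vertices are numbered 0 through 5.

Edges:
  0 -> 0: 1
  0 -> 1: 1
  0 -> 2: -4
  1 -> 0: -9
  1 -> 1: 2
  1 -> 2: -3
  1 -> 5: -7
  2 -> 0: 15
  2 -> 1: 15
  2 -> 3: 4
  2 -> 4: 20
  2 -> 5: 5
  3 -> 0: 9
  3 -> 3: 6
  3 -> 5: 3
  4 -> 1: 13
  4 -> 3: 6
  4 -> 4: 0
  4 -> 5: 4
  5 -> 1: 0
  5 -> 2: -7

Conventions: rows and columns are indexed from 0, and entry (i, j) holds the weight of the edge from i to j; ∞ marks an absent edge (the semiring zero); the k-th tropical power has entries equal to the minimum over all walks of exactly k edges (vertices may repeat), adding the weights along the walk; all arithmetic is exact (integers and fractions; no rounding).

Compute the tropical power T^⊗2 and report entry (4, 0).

T^⊗2:
  [-8, 2, -3, 0, 16, -6]
  [-8, -8, -14, 1, 17, -5]
  [6, 5, -2, 10, 20, 7]
  [10, 3, -4, 12, ∞, 9]
  [4, 4, -3, 6, 0, 4]
  [-9, 2, -3, -3, 13, -7]
Key observation: the optimum is the walk 4->1->0, with weight 13 + (-9) = 4.
Optimal value attained by: walk 4->1->0.
Answer: (T^⊗2)[4][0] = 4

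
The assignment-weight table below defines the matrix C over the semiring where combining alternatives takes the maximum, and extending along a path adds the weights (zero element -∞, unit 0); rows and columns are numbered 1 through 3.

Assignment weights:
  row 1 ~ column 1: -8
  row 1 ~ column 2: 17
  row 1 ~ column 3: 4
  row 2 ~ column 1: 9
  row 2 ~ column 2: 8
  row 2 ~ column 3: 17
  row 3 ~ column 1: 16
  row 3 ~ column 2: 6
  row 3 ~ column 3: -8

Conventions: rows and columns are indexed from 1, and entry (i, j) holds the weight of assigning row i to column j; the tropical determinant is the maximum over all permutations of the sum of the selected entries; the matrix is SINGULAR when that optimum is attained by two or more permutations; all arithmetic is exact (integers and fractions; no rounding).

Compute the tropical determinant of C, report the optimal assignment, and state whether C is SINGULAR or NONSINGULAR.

σ = (1, 2, 3): (-8) + 8 + (-8) = -8
σ = (1, 3, 2): (-8) + 17 + 6 = 15
σ = (2, 1, 3): 17 + 9 + (-8) = 18
σ = (2, 3, 1): 17 + 17 + 16 = 50
σ = (3, 1, 2): 4 + 9 + 6 = 19
σ = (3, 2, 1): 4 + 8 + 16 = 28
Optimal value attained by: σ = (2, 3, 1).
Answer: det⊕(C) = 50; verdict: NONSINGULAR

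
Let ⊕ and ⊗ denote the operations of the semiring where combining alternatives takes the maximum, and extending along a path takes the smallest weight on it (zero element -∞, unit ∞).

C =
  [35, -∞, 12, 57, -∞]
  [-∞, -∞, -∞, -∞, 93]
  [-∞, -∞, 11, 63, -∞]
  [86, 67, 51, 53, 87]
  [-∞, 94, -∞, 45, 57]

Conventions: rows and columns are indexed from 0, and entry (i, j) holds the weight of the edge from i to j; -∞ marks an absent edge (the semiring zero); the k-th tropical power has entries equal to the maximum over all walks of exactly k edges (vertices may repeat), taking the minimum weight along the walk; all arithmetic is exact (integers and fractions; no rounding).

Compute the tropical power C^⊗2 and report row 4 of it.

C^⊗2:
  [57, 57, 51, 53, 57]
  [-∞, 93, -∞, 45, 57]
  [63, 63, 51, 53, 63]
  [53, 87, 51, 57, 67]
  [45, 57, 45, 45, 93]
Answer: row 4 of C^⊗2 = [45, 57, 45, 45, 93]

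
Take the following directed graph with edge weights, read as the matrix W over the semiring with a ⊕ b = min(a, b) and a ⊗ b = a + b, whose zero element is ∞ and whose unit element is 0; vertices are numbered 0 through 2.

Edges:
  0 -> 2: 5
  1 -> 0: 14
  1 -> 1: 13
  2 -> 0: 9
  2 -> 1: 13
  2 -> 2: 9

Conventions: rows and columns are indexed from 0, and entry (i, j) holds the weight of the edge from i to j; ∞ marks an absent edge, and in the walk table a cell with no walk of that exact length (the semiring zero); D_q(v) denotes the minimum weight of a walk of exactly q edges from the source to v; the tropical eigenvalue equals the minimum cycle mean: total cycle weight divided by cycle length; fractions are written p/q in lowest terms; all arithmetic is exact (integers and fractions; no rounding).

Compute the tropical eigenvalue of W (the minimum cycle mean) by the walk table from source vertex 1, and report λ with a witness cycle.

q=0: [∞, 0, ∞]
q=1: [14, 13, ∞]
q=2: [27, 26, 19]
q=3: [28, 32, 28]
Optimal cycle mean attained by: cycle 0->2->0, total 5 + 9, length 2.
Answer: λ = 7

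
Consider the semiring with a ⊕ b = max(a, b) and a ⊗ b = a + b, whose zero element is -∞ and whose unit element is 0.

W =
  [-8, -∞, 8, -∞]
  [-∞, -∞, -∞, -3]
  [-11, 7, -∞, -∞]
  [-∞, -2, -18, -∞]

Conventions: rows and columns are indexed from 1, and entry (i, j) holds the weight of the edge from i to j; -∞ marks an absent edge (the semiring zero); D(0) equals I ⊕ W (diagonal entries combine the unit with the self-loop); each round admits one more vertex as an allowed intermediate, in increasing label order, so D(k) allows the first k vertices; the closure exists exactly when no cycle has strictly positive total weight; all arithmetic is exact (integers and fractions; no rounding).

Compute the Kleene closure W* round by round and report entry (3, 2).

D(0):
  [0, -∞, 8, -∞]
  [-∞, 0, -∞, -3]
  [-11, 7, 0, -∞]
  [-∞, -2, -18, 0]
D(1):
  [0, -∞, 8, -∞]
  [-∞, 0, -∞, -3]
  [-11, 7, 0, -∞]
  [-∞, -2, -18, 0]
D(2):
  [0, -∞, 8, -∞]
  [-∞, 0, -∞, -3]
  [-11, 7, 0, 4]
  [-∞, -2, -18, 0]
D(3):
  [0, 15, 8, 12]
  [-∞, 0, -∞, -3]
  [-11, 7, 0, 4]
  [-29, -2, -18, 0]
D(4):
  [0, 15, 8, 12]
  [-32, 0, -21, -3]
  [-11, 7, 0, 4]
  [-29, -2, -18, 0]
Answer: W*[3][2] = 7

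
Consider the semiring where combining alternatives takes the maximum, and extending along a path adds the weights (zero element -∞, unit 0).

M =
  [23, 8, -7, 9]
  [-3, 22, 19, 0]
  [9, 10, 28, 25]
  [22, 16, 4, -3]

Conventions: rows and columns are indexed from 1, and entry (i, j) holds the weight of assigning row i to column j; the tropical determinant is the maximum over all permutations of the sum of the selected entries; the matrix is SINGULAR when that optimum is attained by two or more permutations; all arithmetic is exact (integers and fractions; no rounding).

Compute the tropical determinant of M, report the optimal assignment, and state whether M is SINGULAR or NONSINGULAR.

σ = (1, 2, 3, 4): 23 + 22 + 28 + (-3) = 70
σ = (1, 2, 4, 3): 23 + 22 + 25 + 4 = 74
σ = (1, 3, 2, 4): 23 + 19 + 10 + (-3) = 49
σ = (1, 3, 4, 2): 23 + 19 + 25 + 16 = 83
σ = (1, 4, 2, 3): 23 + 0 + 10 + 4 = 37
σ = (1, 4, 3, 2): 23 + 0 + 28 + 16 = 67
σ = (2, 1, 3, 4): 8 + (-3) + 28 + (-3) = 30
σ = (2, 1, 4, 3): 8 + (-3) + 25 + 4 = 34
σ = (2, 3, 1, 4): 8 + 19 + 9 + (-3) = 33
σ = (2, 3, 4, 1): 8 + 19 + 25 + 22 = 74
σ = (2, 4, 1, 3): 8 + 0 + 9 + 4 = 21
σ = (2, 4, 3, 1): 8 + 0 + 28 + 22 = 58
σ = (3, 1, 2, 4): (-7) + (-3) + 10 + (-3) = -3
σ = (3, 1, 4, 2): (-7) + (-3) + 25 + 16 = 31
σ = (3, 2, 1, 4): (-7) + 22 + 9 + (-3) = 21
σ = (3, 2, 4, 1): (-7) + 22 + 25 + 22 = 62
σ = (3, 4, 1, 2): (-7) + 0 + 9 + 16 = 18
σ = (3, 4, 2, 1): (-7) + 0 + 10 + 22 = 25
σ = (4, 1, 2, 3): 9 + (-3) + 10 + 4 = 20
σ = (4, 1, 3, 2): 9 + (-3) + 28 + 16 = 50
σ = (4, 2, 1, 3): 9 + 22 + 9 + 4 = 44
σ = (4, 2, 3, 1): 9 + 22 + 28 + 22 = 81
σ = (4, 3, 1, 2): 9 + 19 + 9 + 16 = 53
σ = (4, 3, 2, 1): 9 + 19 + 10 + 22 = 60
Optimal value attained by: σ = (1, 3, 4, 2).
Answer: det⊕(M) = 83; verdict: NONSINGULAR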